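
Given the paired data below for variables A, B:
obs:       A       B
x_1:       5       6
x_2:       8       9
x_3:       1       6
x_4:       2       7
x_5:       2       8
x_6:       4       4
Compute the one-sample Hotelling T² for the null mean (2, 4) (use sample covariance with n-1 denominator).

Step 1 — sample mean vector:
  mean(A) = (5 + 8 + 1 + 2 + 2 + 4) / 6 = 22/6 = 3.6667
  mean(B) = (6 + 9 + 6 + 7 + 8 + 4) / 6 = 40/6 = 6.6667
  x̄ = (3.6667, 6.6667),  deviation x̄ - mu_0 = (3.6667, 6.6667) - (2, 4) = (1.6667, 2.6667).

Step 2 — sample covariance matrix, S[i,j] = (1/(n-1)) · Σ_k (x_{k,i} - mean_i) · (x_{k,j} - mean_j), divisor n-1 = 5:
  S[A,A] = ((1.3333)·(1.3333) + (4.3333)·(4.3333) + (-2.6667)·(-2.6667) + (-1.6667)·(-1.6667) + (-1.6667)·(-1.6667) + (0.3333)·(0.3333)) / 5 = 33.3333/5 = 6.6667
  S[A,B] = ((1.3333)·(-0.6667) + (4.3333)·(2.3333) + (-2.6667)·(-0.6667) + (-1.6667)·(0.3333) + (-1.6667)·(1.3333) + (0.3333)·(-2.6667)) / 5 = 7.3333/5 = 1.4667
  S[B,B] = ((-0.6667)·(-0.6667) + (2.3333)·(2.3333) + (-0.6667)·(-0.6667) + (0.3333)·(0.3333) + (1.3333)·(1.3333) + (-2.6667)·(-2.6667)) / 5 = 15.3333/5 = 3.0667
  S = [[6.6667, 1.4667],
 [1.4667, 3.0667]].

Step 3 — invert S. det(S) = 6.6667·3.0667 - (1.4667)² = 18.2933.
  S^{-1} = (1/det) · [[d, -b], [-b, a]] = [[0.1676, -0.0802],
 [-0.0802, 0.3644]].

Step 4 — quadratic form (x̄ - mu_0)^T · S^{-1} · (x̄ - mu_0):
  S^{-1} · (x̄ - mu_0) = (0.0656, 0.8382),
  (x̄ - mu_0)^T · [...] = (1.6667)·(0.0656) + (2.6667)·(0.8382) = 2.3445.

Step 5 — scale by n: T² = 6 · 2.3445 = 14.0671.

T² ≈ 14.0671


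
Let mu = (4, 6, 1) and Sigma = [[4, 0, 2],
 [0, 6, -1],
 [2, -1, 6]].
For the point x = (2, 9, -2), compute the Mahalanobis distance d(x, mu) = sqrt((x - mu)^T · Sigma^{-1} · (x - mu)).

Step 1 — centre the observation: (x - mu) = (-2, 3, -3).

Step 2 — invert Sigma (cofactor / det for 3×3, or solve directly):
  Sigma^{-1} = [[0.3017, -0.0172, -0.1034],
 [-0.0172, 0.1724, 0.0345],
 [-0.1034, 0.0345, 0.2069]].

Step 3 — form the quadratic (x - mu)^T · Sigma^{-1} · (x - mu):
  Sigma^{-1} · (x - mu) = (-0.3448, 0.4483, -0.3103).
  (x - mu)^T · [Sigma^{-1} · (x - mu)] = (-2)·(-0.3448) + (3)·(0.4483) + (-3)·(-0.3103) = 2.9655.

Step 4 — take square root: d = √(2.9655) ≈ 1.7221.

d(x, mu) = √(2.9655) ≈ 1.7221


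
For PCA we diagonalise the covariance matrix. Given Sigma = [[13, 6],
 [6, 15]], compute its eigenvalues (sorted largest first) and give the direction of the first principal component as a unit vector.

Step 1 — characteristic polynomial of 2×2 Sigma:
  det(Sigma - λI) = λ² - trace · λ + det = 0.
  trace = 13 + 15 = 28, det = 13·15 - (6)² = 159.
Step 2 — discriminant:
  Δ = trace² - 4·det = 784 - 636 = 148.
Step 3 — eigenvalues:
  λ = (trace ± √Δ)/2 = (28 ± 12.1655)/2,
  λ_1 = 20.0828,  λ_2 = 7.9172.

Step 4 — unit eigenvector for λ_1: solve (Sigma - λ_1 I)v = 0. First row:
  (13 - 20.0828)·v_x + (6)·v_y = 0, i.e. (-7.0828)·v_x + (6)·v_y = 0,
  so v ∝ (b, λ_1 - a) = (6, 7.0828) = u.
  ||u|| = √((6)² + (7.0828)²) = √(86.1655) ≈ 9.2825,
  v_1 = u/||u|| ≈ (0.6464, 0.763) (||v_1|| = 1).

λ_1 = 20.0828,  λ_2 = 7.9172;  v_1 ≈ (0.6464, 0.763)


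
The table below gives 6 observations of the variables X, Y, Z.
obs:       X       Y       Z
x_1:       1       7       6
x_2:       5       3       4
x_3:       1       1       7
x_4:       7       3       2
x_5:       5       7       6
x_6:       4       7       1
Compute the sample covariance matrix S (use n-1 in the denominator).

Step 1 — column means:
  mean(X) = (1 + 5 + 1 + 7 + 5 + 4) / 6 = 23/6 = 3.8333
  mean(Y) = (7 + 3 + 1 + 3 + 7 + 7) / 6 = 28/6 = 4.6667
  mean(Z) = (6 + 4 + 7 + 2 + 6 + 1) / 6 = 26/6 = 4.3333

Step 2 — sample covariance S[i,j] = (1/(n-1)) · Σ_k (x_{k,i} - mean_i) · (x_{k,j} - mean_j), with n-1 = 5.
  S[X,X] = ((-2.8333)·(-2.8333) + (1.1667)·(1.1667) + (-2.8333)·(-2.8333) + (3.1667)·(3.1667) + (1.1667)·(1.1667) + (0.1667)·(0.1667)) / 5 = 28.8333/5 = 5.7667
  S[X,Y] = ((-2.8333)·(2.3333) + (1.1667)·(-1.6667) + (-2.8333)·(-3.6667) + (3.1667)·(-1.6667) + (1.1667)·(2.3333) + (0.1667)·(2.3333)) / 5 = -0.3333/5 = -0.0667
  S[X,Z] = ((-2.8333)·(1.6667) + (1.1667)·(-0.3333) + (-2.8333)·(2.6667) + (3.1667)·(-2.3333) + (1.1667)·(1.6667) + (0.1667)·(-3.3333)) / 5 = -18.6667/5 = -3.7333
  S[Y,Y] = ((2.3333)·(2.3333) + (-1.6667)·(-1.6667) + (-3.6667)·(-3.6667) + (-1.6667)·(-1.6667) + (2.3333)·(2.3333) + (2.3333)·(2.3333)) / 5 = 35.3333/5 = 7.0667
  S[Y,Z] = ((2.3333)·(1.6667) + (-1.6667)·(-0.3333) + (-3.6667)·(2.6667) + (-1.6667)·(-2.3333) + (2.3333)·(1.6667) + (2.3333)·(-3.3333)) / 5 = -5.3333/5 = -1.0667
  S[Z,Z] = ((1.6667)·(1.6667) + (-0.3333)·(-0.3333) + (2.6667)·(2.6667) + (-2.3333)·(-2.3333) + (1.6667)·(1.6667) + (-3.3333)·(-3.3333)) / 5 = 29.3333/5 = 5.8667

S is symmetric (S[j,i] = S[i,j]). Assembling:

S = [[5.7667, -0.0667, -3.7333],
 [-0.0667, 7.0667, -1.0667],
 [-3.7333, -1.0667, 5.8667]]


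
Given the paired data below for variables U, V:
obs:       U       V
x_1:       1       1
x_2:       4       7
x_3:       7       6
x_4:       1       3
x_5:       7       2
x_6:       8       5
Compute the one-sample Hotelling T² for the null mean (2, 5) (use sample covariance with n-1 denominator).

Step 1 — sample mean vector:
  mean(U) = (1 + 4 + 7 + 1 + 7 + 8) / 6 = 28/6 = 4.6667
  mean(V) = (1 + 7 + 6 + 3 + 2 + 5) / 6 = 24/6 = 4
  x̄ = (4.6667, 4),  deviation x̄ - mu_0 = (4.6667, 4) - (2, 5) = (2.6667, -1).

Step 2 — sample covariance matrix, S[i,j] = (1/(n-1)) · Σ_k (x_{k,i} - mean_i) · (x_{k,j} - mean_j), divisor n-1 = 5:
  S[U,U] = ((-3.6667)·(-3.6667) + (-0.6667)·(-0.6667) + (2.3333)·(2.3333) + (-3.6667)·(-3.6667) + (2.3333)·(2.3333) + (3.3333)·(3.3333)) / 5 = 49.3333/5 = 9.8667
  S[U,V] = ((-3.6667)·(-3) + (-0.6667)·(3) + (2.3333)·(2) + (-3.6667)·(-1) + (2.3333)·(-2) + (3.3333)·(1)) / 5 = 16/5 = 3.2
  S[V,V] = ((-3)·(-3) + (3)·(3) + (2)·(2) + (-1)·(-1) + (-2)·(-2) + (1)·(1)) / 5 = 28/5 = 5.6
  S = [[9.8667, 3.2],
 [3.2, 5.6]].

Step 3 — invert S. det(S) = 9.8667·5.6 - (3.2)² = 45.0133.
  S^{-1} = (1/det) · [[d, -b], [-b, a]] = [[0.1244, -0.0711],
 [-0.0711, 0.2192]].

Step 4 — quadratic form (x̄ - mu_0)^T · S^{-1} · (x̄ - mu_0):
  S^{-1} · (x̄ - mu_0) = (0.4028, -0.4088),
  (x̄ - mu_0)^T · [...] = (2.6667)·(0.4028) + (-1)·(-0.4088) = 1.483.

Step 5 — scale by n: T² = 6 · 1.483 = 8.8981.

T² ≈ 8.8981


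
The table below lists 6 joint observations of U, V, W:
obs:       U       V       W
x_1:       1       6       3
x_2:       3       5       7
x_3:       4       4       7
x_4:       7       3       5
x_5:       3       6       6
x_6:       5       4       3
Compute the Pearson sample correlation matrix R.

Step 1 — column means:
  mean(U) = (1 + 3 + 4 + 7 + 3 + 5) / 6 = 23/6 = 3.8333
  mean(V) = (6 + 5 + 4 + 3 + 6 + 4) / 6 = 28/6 = 4.6667
  mean(W) = (3 + 7 + 7 + 5 + 6 + 3) / 6 = 31/6 = 5.1667

Step 2 — sample variances and covariances s[i,j] = (1/(n-1)) · Σ_k (x_{k,i} - mean_i) · (x_{k,j} - mean_j), with n-1 = 5:
  s[U,U] = ((-2.8333)·(-2.8333) + (-0.8333)·(-0.8333) + (0.1667)·(0.1667) + (3.1667)·(3.1667) + (-0.8333)·(-0.8333) + (1.1667)·(1.1667)) / 5 = 20.8333/5 = 4.1667
  s[U,V] = ((-2.8333)·(1.3333) + (-0.8333)·(0.3333) + (0.1667)·(-0.6667) + (3.1667)·(-1.6667) + (-0.8333)·(1.3333) + (1.1667)·(-0.6667)) / 5 = -11.3333/5 = -2.2667
  s[U,W] = ((-2.8333)·(-2.1667) + (-0.8333)·(1.8333) + (0.1667)·(1.8333) + (3.1667)·(-0.1667) + (-0.8333)·(0.8333) + (1.1667)·(-2.1667)) / 5 = 1.1667/5 = 0.2333
  s[V,V] = ((1.3333)·(1.3333) + (0.3333)·(0.3333) + (-0.6667)·(-0.6667) + (-1.6667)·(-1.6667) + (1.3333)·(1.3333) + (-0.6667)·(-0.6667)) / 5 = 7.3333/5 = 1.4667
  s[V,W] = ((1.3333)·(-2.1667) + (0.3333)·(1.8333) + (-0.6667)·(1.8333) + (-1.6667)·(-0.1667) + (1.3333)·(0.8333) + (-0.6667)·(-2.1667)) / 5 = -0.6667/5 = -0.1333
  s[W,W] = ((-2.1667)·(-2.1667) + (1.8333)·(1.8333) + (1.8333)·(1.8333) + (-0.1667)·(-0.1667) + (0.8333)·(0.8333) + (-2.1667)·(-2.1667)) / 5 = 16.8333/5 = 3.3667
  Sample standard deviations s_i = √(s[i,i]):
  s(U) = √(4.1667) = 2.0412
  s(V) = √(1.4667) = 1.2111
  s(W) = √(3.3667) = 1.8348

Step 3 — r_{ij} = s_{ij} / (s_i · s_j):
  r[U,U] = 1 (diagonal).
  r[U,V] = -2.2667 / (2.0412 · 1.2111) = -2.2667 / 2.4721 = -0.9169
  r[U,W] = 0.2333 / (2.0412 · 1.8348) = 0.2333 / 3.7454 = 0.0623
  r[V,V] = 1 (diagonal).
  r[V,W] = -0.1333 / (1.2111 · 1.8348) = -0.1333 / 2.2221 = -0.06
  r[W,W] = 1 (diagonal).

R is symmetric with unit diagonal. Assembling:

R = [[1, -0.9169, 0.0623],
 [-0.9169, 1, -0.06],
 [0.0623, -0.06, 1]]


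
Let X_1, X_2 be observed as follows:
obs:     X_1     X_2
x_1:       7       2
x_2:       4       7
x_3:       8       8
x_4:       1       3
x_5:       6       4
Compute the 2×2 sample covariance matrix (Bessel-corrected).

Step 1 — column means:
  mean(X_1) = (7 + 4 + 8 + 1 + 6) / 5 = 26/5 = 5.2
  mean(X_2) = (2 + 7 + 8 + 3 + 4) / 5 = 24/5 = 4.8

Step 2 — sample covariance S[i,j] = (1/(n-1)) · Σ_k (x_{k,i} - mean_i) · (x_{k,j} - mean_j), with n-1 = 4.
  S[X_1,X_1] = ((1.8)·(1.8) + (-1.2)·(-1.2) + (2.8)·(2.8) + (-4.2)·(-4.2) + (0.8)·(0.8)) / 4 = 30.8/4 = 7.7
  S[X_1,X_2] = ((1.8)·(-2.8) + (-1.2)·(2.2) + (2.8)·(3.2) + (-4.2)·(-1.8) + (0.8)·(-0.8)) / 4 = 8.2/4 = 2.05
  S[X_2,X_2] = ((-2.8)·(-2.8) + (2.2)·(2.2) + (3.2)·(3.2) + (-1.8)·(-1.8) + (-0.8)·(-0.8)) / 4 = 26.8/4 = 6.7

S is symmetric (S[j,i] = S[i,j]). Assembling:

S = [[7.7, 2.05],
 [2.05, 6.7]]


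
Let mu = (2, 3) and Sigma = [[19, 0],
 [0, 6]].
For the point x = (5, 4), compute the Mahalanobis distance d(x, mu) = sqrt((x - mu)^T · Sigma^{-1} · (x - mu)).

Step 1 — centre the observation: (x - mu) = (3, 1).

Step 2 — invert Sigma. det(Sigma) = 19·6 - (0)² = 114.
  Sigma^{-1} = (1/det) · [[d, -b], [-b, a]] = [[0.0526, 0],
 [0, 0.1667]].

Step 3 — form the quadratic (x - mu)^T · Sigma^{-1} · (x - mu):
  Sigma^{-1} · (x - mu) = (0.1579, 0.1667).
  (x - mu)^T · [Sigma^{-1} · (x - mu)] = (3)·(0.1579) + (1)·(0.1667) = 0.6404.

Step 4 — take square root: d = √(0.6404) ≈ 0.8002.

d(x, mu) = √(0.6404) ≈ 0.8002


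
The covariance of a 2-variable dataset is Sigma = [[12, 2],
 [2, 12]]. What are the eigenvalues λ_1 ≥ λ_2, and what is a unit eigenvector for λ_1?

Step 1 — characteristic polynomial of 2×2 Sigma:
  det(Sigma - λI) = λ² - trace · λ + det = 0.
  trace = 12 + 12 = 24, det = 12·12 - (2)² = 140.
Step 2 — discriminant:
  Δ = trace² - 4·det = 576 - 560 = 16.
Step 3 — eigenvalues:
  λ = (trace ± √Δ)/2 = (24 ± 4)/2,
  λ_1 = 14,  λ_2 = 10.

Step 4 — unit eigenvector for λ_1: solve (Sigma - λ_1 I)v = 0. First row:
  (12 - 14)·v_x + (2)·v_y = 0, i.e. (-2)·v_x + (2)·v_y = 0,
  so v ∝ (b, λ_1 - a) = (2, 2) = u.
  ||u|| = √((2)² + (2)²) = √(8) ≈ 2.8284,
  v_1 = u/||u|| ≈ (0.7071, 0.7071) (||v_1|| = 1).

λ_1 = 14,  λ_2 = 10;  v_1 ≈ (0.7071, 0.7071)


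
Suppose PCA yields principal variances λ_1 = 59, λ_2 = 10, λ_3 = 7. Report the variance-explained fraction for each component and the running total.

Step 1 — total variance = trace(Sigma) = Σ λ_i = 59 + 10 + 7 = 76.

Step 2 — fraction explained by component i = λ_i / Σ λ:
  PC1: 59/76 = 0.7763
  PC2: 10/76 = 0.1316
  PC3: 7/76 = 0.0921

Step 3 — cumulative fraction after k components = (λ_1 + ... + λ_k) / Σ λ:
  k = 1: 59/76 = 0.7763
  k = 2: (59 + 10)/76 = 69/76 = 0.9079
  k = 3: (59 + 10 + 7)/76 = 76/76 = 1

Summary (fraction, with percent):

explained: PC1 0.7763 (77.63%), PC2 0.1316 (13.16%), PC3 0.0921 (9.21%);  cumulative: 0.7763, 0.9079, 1


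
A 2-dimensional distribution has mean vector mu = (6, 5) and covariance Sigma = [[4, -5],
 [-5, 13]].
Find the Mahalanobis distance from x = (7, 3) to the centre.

Step 1 — centre the observation: (x - mu) = (1, -2).

Step 2 — invert Sigma. det(Sigma) = 4·13 - (-5)² = 27.
  Sigma^{-1} = (1/det) · [[d, -b], [-b, a]] = [[0.4815, 0.1852],
 [0.1852, 0.1481]].

Step 3 — form the quadratic (x - mu)^T · Sigma^{-1} · (x - mu):
  Sigma^{-1} · (x - mu) = (0.1111, -0.1111).
  (x - mu)^T · [Sigma^{-1} · (x - mu)] = (1)·(0.1111) + (-2)·(-0.1111) = 0.3333.

Step 4 — take square root: d = √(0.3333) ≈ 0.5774.

d(x, mu) = √(0.3333) ≈ 0.5774


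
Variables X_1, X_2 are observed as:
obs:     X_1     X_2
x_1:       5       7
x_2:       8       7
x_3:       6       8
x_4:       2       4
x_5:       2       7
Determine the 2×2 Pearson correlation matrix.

Step 1 — column means:
  mean(X_1) = (5 + 8 + 6 + 2 + 2) / 5 = 23/5 = 4.6
  mean(X_2) = (7 + 7 + 8 + 4 + 7) / 5 = 33/5 = 6.6

Step 2 — sample variances and covariances s[i,j] = (1/(n-1)) · Σ_k (x_{k,i} - mean_i) · (x_{k,j} - mean_j), with n-1 = 4:
  s[X_1,X_1] = ((0.4)·(0.4) + (3.4)·(3.4) + (1.4)·(1.4) + (-2.6)·(-2.6) + (-2.6)·(-2.6)) / 4 = 27.2/4 = 6.8
  s[X_1,X_2] = ((0.4)·(0.4) + (3.4)·(0.4) + (1.4)·(1.4) + (-2.6)·(-2.6) + (-2.6)·(0.4)) / 4 = 9.2/4 = 2.3
  s[X_2,X_2] = ((0.4)·(0.4) + (0.4)·(0.4) + (1.4)·(1.4) + (-2.6)·(-2.6) + (0.4)·(0.4)) / 4 = 9.2/4 = 2.3
  Sample standard deviations s_i = √(s[i,i]):
  s(X_1) = √(6.8) = 2.6077
  s(X_2) = √(2.3) = 1.5166

Step 3 — r_{ij} = s_{ij} / (s_i · s_j):
  r[X_1,X_1] = 1 (diagonal).
  r[X_1,X_2] = 2.3 / (2.6077 · 1.5166) = 2.3 / 3.9547 = 0.5816
  r[X_2,X_2] = 1 (diagonal).

R is symmetric with unit diagonal. Assembling:

R = [[1, 0.5816],
 [0.5816, 1]]


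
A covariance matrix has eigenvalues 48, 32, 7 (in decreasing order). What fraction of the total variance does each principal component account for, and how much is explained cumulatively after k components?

Step 1 — total variance = trace(Sigma) = Σ λ_i = 48 + 32 + 7 = 87.

Step 2 — fraction explained by component i = λ_i / Σ λ:
  PC1: 48/87 = 0.5517
  PC2: 32/87 = 0.3678
  PC3: 7/87 = 0.0805

Step 3 — cumulative fraction after k components = (λ_1 + ... + λ_k) / Σ λ:
  k = 1: 48/87 = 0.5517
  k = 2: (48 + 32)/87 = 80/87 = 0.9195
  k = 3: (48 + 32 + 7)/87 = 87/87 = 1

Summary (fraction, with percent):

explained: PC1 0.5517 (55.17%), PC2 0.3678 (36.78%), PC3 0.0805 (8.05%);  cumulative: 0.5517, 0.9195, 1


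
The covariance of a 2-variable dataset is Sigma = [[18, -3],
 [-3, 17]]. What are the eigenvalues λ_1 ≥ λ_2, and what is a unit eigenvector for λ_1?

Step 1 — characteristic polynomial of 2×2 Sigma:
  det(Sigma - λI) = λ² - trace · λ + det = 0.
  trace = 18 + 17 = 35, det = 18·17 - (-3)² = 297.
Step 2 — discriminant:
  Δ = trace² - 4·det = 1225 - 1188 = 37.
Step 3 — eigenvalues:
  λ = (trace ± √Δ)/2 = (35 ± 6.0828)/2,
  λ_1 = 20.5414,  λ_2 = 14.4586.

Step 4 — unit eigenvector for λ_1: solve (Sigma - λ_1 I)v = 0. First row:
  (18 - 20.5414)·v_x + (-3)·v_y = 0, i.e. (-2.5414)·v_x + (-3)·v_y = 0,
  so v ∝ (b, λ_1 - a) = (-3, 2.5414); multiply by -1 so the first entry is positive: u = (3, -2.5414).
  ||u|| = √((3)² + (-2.5414)²) = √(15.4586) ≈ 3.9317,
  v_1 = u/||u|| ≈ (0.763, -0.6464) (||v_1|| = 1).

λ_1 = 20.5414,  λ_2 = 14.4586;  v_1 ≈ (0.763, -0.6464)


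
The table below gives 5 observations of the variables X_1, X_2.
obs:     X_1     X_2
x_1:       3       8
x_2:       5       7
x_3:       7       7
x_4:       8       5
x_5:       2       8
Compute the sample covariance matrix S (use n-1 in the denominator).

Step 1 — column means:
  mean(X_1) = (3 + 5 + 7 + 8 + 2) / 5 = 25/5 = 5
  mean(X_2) = (8 + 7 + 7 + 5 + 8) / 5 = 35/5 = 7

Step 2 — sample covariance S[i,j] = (1/(n-1)) · Σ_k (x_{k,i} - mean_i) · (x_{k,j} - mean_j), with n-1 = 4.
  S[X_1,X_1] = ((-2)·(-2) + (0)·(0) + (2)·(2) + (3)·(3) + (-3)·(-3)) / 4 = 26/4 = 6.5
  S[X_1,X_2] = ((-2)·(1) + (0)·(0) + (2)·(0) + (3)·(-2) + (-3)·(1)) / 4 = -11/4 = -2.75
  S[X_2,X_2] = ((1)·(1) + (0)·(0) + (0)·(0) + (-2)·(-2) + (1)·(1)) / 4 = 6/4 = 1.5

S is symmetric (S[j,i] = S[i,j]). Assembling:

S = [[6.5, -2.75],
 [-2.75, 1.5]]


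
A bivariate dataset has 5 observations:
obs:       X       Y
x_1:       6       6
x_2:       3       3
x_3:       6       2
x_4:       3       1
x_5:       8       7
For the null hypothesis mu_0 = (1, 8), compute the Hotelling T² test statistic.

Step 1 — sample mean vector:
  mean(X) = (6 + 3 + 6 + 3 + 8) / 5 = 26/5 = 5.2
  mean(Y) = (6 + 3 + 2 + 1 + 7) / 5 = 19/5 = 3.8
  x̄ = (5.2, 3.8),  deviation x̄ - mu_0 = (5.2, 3.8) - (1, 8) = (4.2, -4.2).

Step 2 — sample covariance matrix, S[i,j] = (1/(n-1)) · Σ_k (x_{k,i} - mean_i) · (x_{k,j} - mean_j), divisor n-1 = 4:
  S[X,X] = ((0.8)·(0.8) + (-2.2)·(-2.2) + (0.8)·(0.8) + (-2.2)·(-2.2) + (2.8)·(2.8)) / 4 = 18.8/4 = 4.7
  S[X,Y] = ((0.8)·(2.2) + (-2.2)·(-0.8) + (0.8)·(-1.8) + (-2.2)·(-2.8) + (2.8)·(3.2)) / 4 = 17.2/4 = 4.3
  S[Y,Y] = ((2.2)·(2.2) + (-0.8)·(-0.8) + (-1.8)·(-1.8) + (-2.8)·(-2.8) + (3.2)·(3.2)) / 4 = 26.8/4 = 6.7
  S = [[4.7, 4.3],
 [4.3, 6.7]].

Step 3 — invert S. det(S) = 4.7·6.7 - (4.3)² = 13.
  S^{-1} = (1/det) · [[d, -b], [-b, a]] = [[0.5154, -0.3308],
 [-0.3308, 0.3615]].

Step 4 — quadratic form (x̄ - mu_0)^T · S^{-1} · (x̄ - mu_0):
  S^{-1} · (x̄ - mu_0) = (3.5538, -2.9077),
  (x̄ - mu_0)^T · [...] = (4.2)·(3.5538) + (-4.2)·(-2.9077) = 27.1385.

Step 5 — scale by n: T² = 5 · 27.1385 = 135.6923.

T² ≈ 135.6923


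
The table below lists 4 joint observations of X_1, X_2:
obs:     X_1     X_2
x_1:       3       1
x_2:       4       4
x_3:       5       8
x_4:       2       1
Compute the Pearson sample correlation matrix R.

Step 1 — column means:
  mean(X_1) = (3 + 4 + 5 + 2) / 4 = 14/4 = 3.5
  mean(X_2) = (1 + 4 + 8 + 1) / 4 = 14/4 = 3.5

Step 2 — sample variances and covariances s[i,j] = (1/(n-1)) · Σ_k (x_{k,i} - mean_i) · (x_{k,j} - mean_j), with n-1 = 3:
  s[X_1,X_1] = ((-0.5)·(-0.5) + (0.5)·(0.5) + (1.5)·(1.5) + (-1.5)·(-1.5)) / 3 = 5/3 = 1.6667
  s[X_1,X_2] = ((-0.5)·(-2.5) + (0.5)·(0.5) + (1.5)·(4.5) + (-1.5)·(-2.5)) / 3 = 12/3 = 4
  s[X_2,X_2] = ((-2.5)·(-2.5) + (0.5)·(0.5) + (4.5)·(4.5) + (-2.5)·(-2.5)) / 3 = 33/3 = 11
  Sample standard deviations s_i = √(s[i,i]):
  s(X_1) = √(1.6667) = 1.291
  s(X_2) = √(11) = 3.3166

Step 3 — r_{ij} = s_{ij} / (s_i · s_j):
  r[X_1,X_1] = 1 (diagonal).
  r[X_1,X_2] = 4 / (1.291 · 3.3166) = 4 / 4.2817 = 0.9342
  r[X_2,X_2] = 1 (diagonal).

R is symmetric with unit diagonal. Assembling:

R = [[1, 0.9342],
 [0.9342, 1]]


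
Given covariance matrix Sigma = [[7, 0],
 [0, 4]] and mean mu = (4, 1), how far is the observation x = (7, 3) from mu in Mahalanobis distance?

Step 1 — centre the observation: (x - mu) = (3, 2).

Step 2 — invert Sigma. det(Sigma) = 7·4 - (0)² = 28.
  Sigma^{-1} = (1/det) · [[d, -b], [-b, a]] = [[0.1429, 0],
 [0, 0.25]].

Step 3 — form the quadratic (x - mu)^T · Sigma^{-1} · (x - mu):
  Sigma^{-1} · (x - mu) = (0.4286, 0.5).
  (x - mu)^T · [Sigma^{-1} · (x - mu)] = (3)·(0.4286) + (2)·(0.5) = 2.2857.

Step 4 — take square root: d = √(2.2857) ≈ 1.5119.

d(x, mu) = √(2.2857) ≈ 1.5119


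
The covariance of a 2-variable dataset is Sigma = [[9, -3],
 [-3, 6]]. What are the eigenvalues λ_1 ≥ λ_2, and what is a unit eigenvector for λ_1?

Step 1 — characteristic polynomial of 2×2 Sigma:
  det(Sigma - λI) = λ² - trace · λ + det = 0.
  trace = 9 + 6 = 15, det = 9·6 - (-3)² = 45.
Step 2 — discriminant:
  Δ = trace² - 4·det = 225 - 180 = 45.
Step 3 — eigenvalues:
  λ = (trace ± √Δ)/2 = (15 ± 6.7082)/2,
  λ_1 = 10.8541,  λ_2 = 4.1459.

Step 4 — unit eigenvector for λ_1: solve (Sigma - λ_1 I)v = 0. First row:
  (9 - 10.8541)·v_x + (-3)·v_y = 0, i.e. (-1.8541)·v_x + (-3)·v_y = 0,
  so v ∝ (b, λ_1 - a) = (-3, 1.8541); multiply by -1 so the first entry is positive: u = (3, -1.8541).
  ||u|| = √((3)² + (-1.8541)²) = √(12.4377) ≈ 3.5267,
  v_1 = u/||u|| ≈ (0.8507, -0.5257) (||v_1|| = 1).

λ_1 = 10.8541,  λ_2 = 4.1459;  v_1 ≈ (0.8507, -0.5257)


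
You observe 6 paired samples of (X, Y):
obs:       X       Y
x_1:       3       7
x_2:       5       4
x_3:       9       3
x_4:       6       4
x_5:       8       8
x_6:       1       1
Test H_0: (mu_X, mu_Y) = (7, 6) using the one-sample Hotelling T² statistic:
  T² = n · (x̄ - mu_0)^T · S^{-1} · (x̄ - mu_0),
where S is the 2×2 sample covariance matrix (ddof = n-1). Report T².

Step 1 — sample mean vector:
  mean(X) = (3 + 5 + 9 + 6 + 8 + 1) / 6 = 32/6 = 5.3333
  mean(Y) = (7 + 4 + 3 + 4 + 8 + 1) / 6 = 27/6 = 4.5
  x̄ = (5.3333, 4.5),  deviation x̄ - mu_0 = (5.3333, 4.5) - (7, 6) = (-1.6667, -1.5).

Step 2 — sample covariance matrix, S[i,j] = (1/(n-1)) · Σ_k (x_{k,i} - mean_i) · (x_{k,j} - mean_j), divisor n-1 = 5:
  S[X,X] = ((-2.3333)·(-2.3333) + (-0.3333)·(-0.3333) + (3.6667)·(3.6667) + (0.6667)·(0.6667) + (2.6667)·(2.6667) + (-4.3333)·(-4.3333)) / 5 = 45.3333/5 = 9.0667
  S[X,Y] = ((-2.3333)·(2.5) + (-0.3333)·(-0.5) + (3.6667)·(-1.5) + (0.6667)·(-0.5) + (2.6667)·(3.5) + (-4.3333)·(-3.5)) / 5 = 13/5 = 2.6
  S[Y,Y] = ((2.5)·(2.5) + (-0.5)·(-0.5) + (-1.5)·(-1.5) + (-0.5)·(-0.5) + (3.5)·(3.5) + (-3.5)·(-3.5)) / 5 = 33.5/5 = 6.7
  S = [[9.0667, 2.6],
 [2.6, 6.7]].

Step 3 — invert S. det(S) = 9.0667·6.7 - (2.6)² = 53.9867.
  S^{-1} = (1/det) · [[d, -b], [-b, a]] = [[0.1241, -0.0482],
 [-0.0482, 0.1679]].

Step 4 — quadratic form (x̄ - mu_0)^T · S^{-1} · (x̄ - mu_0):
  S^{-1} · (x̄ - mu_0) = (-0.1346, -0.1716),
  (x̄ - mu_0)^T · [...] = (-1.6667)·(-0.1346) + (-1.5)·(-0.1716) = 0.4818.

Step 5 — scale by n: T² = 6 · 0.4818 = 2.8908.

T² ≈ 2.8908


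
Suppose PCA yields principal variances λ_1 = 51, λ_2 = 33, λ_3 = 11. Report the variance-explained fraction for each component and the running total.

Step 1 — total variance = trace(Sigma) = Σ λ_i = 51 + 33 + 11 = 95.

Step 2 — fraction explained by component i = λ_i / Σ λ:
  PC1: 51/95 = 0.5368
  PC2: 33/95 = 0.3474
  PC3: 11/95 = 0.1158

Step 3 — cumulative fraction after k components = (λ_1 + ... + λ_k) / Σ λ:
  k = 1: 51/95 = 0.5368
  k = 2: (51 + 33)/95 = 84/95 = 0.8842
  k = 3: (51 + 33 + 11)/95 = 95/95 = 1

Summary (fraction, with percent):

explained: PC1 0.5368 (53.68%), PC2 0.3474 (34.74%), PC3 0.1158 (11.58%);  cumulative: 0.5368, 0.8842, 1


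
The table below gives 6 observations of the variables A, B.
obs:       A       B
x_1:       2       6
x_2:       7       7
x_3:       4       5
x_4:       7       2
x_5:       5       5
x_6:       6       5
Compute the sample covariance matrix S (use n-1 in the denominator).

Step 1 — column means:
  mean(A) = (2 + 7 + 4 + 7 + 5 + 6) / 6 = 31/6 = 5.1667
  mean(B) = (6 + 7 + 5 + 2 + 5 + 5) / 6 = 30/6 = 5

Step 2 — sample covariance S[i,j] = (1/(n-1)) · Σ_k (x_{k,i} - mean_i) · (x_{k,j} - mean_j), with n-1 = 5.
  S[A,A] = ((-3.1667)·(-3.1667) + (1.8333)·(1.8333) + (-1.1667)·(-1.1667) + (1.8333)·(1.8333) + (-0.1667)·(-0.1667) + (0.8333)·(0.8333)) / 5 = 18.8333/5 = 3.7667
  S[A,B] = ((-3.1667)·(1) + (1.8333)·(2) + (-1.1667)·(0) + (1.8333)·(-3) + (-0.1667)·(0) + (0.8333)·(0)) / 5 = -5/5 = -1
  S[B,B] = ((1)·(1) + (2)·(2) + (0)·(0) + (-3)·(-3) + (0)·(0) + (0)·(0)) / 5 = 14/5 = 2.8

S is symmetric (S[j,i] = S[i,j]). Assembling:

S = [[3.7667, -1],
 [-1, 2.8]]


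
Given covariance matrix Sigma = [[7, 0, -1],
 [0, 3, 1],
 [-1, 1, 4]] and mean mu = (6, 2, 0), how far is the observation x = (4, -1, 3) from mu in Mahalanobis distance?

Step 1 — centre the observation: (x - mu) = (-2, -3, 3).

Step 2 — invert Sigma (cofactor / det for 3×3, or solve directly):
  Sigma^{-1} = [[0.1486, -0.0135, 0.0405],
 [-0.0135, 0.3649, -0.0946],
 [0.0405, -0.0946, 0.2838]].

Step 3 — form the quadratic (x - mu)^T · Sigma^{-1} · (x - mu):
  Sigma^{-1} · (x - mu) = (-0.1351, -1.3514, 1.0541).
  (x - mu)^T · [Sigma^{-1} · (x - mu)] = (-2)·(-0.1351) + (-3)·(-1.3514) + (3)·(1.0541) = 7.4865.

Step 4 — take square root: d = √(7.4865) ≈ 2.7361.

d(x, mu) = √(7.4865) ≈ 2.7361


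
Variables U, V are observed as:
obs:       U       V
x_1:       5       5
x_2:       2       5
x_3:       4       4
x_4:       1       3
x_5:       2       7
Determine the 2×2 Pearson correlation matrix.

Step 1 — column means:
  mean(U) = (5 + 2 + 4 + 1 + 2) / 5 = 14/5 = 2.8
  mean(V) = (5 + 5 + 4 + 3 + 7) / 5 = 24/5 = 4.8

Step 2 — sample variances and covariances s[i,j] = (1/(n-1)) · Σ_k (x_{k,i} - mean_i) · (x_{k,j} - mean_j), with n-1 = 4:
  s[U,U] = ((2.2)·(2.2) + (-0.8)·(-0.8) + (1.2)·(1.2) + (-1.8)·(-1.8) + (-0.8)·(-0.8)) / 4 = 10.8/4 = 2.7
  s[U,V] = ((2.2)·(0.2) + (-0.8)·(0.2) + (1.2)·(-0.8) + (-1.8)·(-1.8) + (-0.8)·(2.2)) / 4 = 0.8/4 = 0.2
  s[V,V] = ((0.2)·(0.2) + (0.2)·(0.2) + (-0.8)·(-0.8) + (-1.8)·(-1.8) + (2.2)·(2.2)) / 4 = 8.8/4 = 2.2
  Sample standard deviations s_i = √(s[i,i]):
  s(U) = √(2.7) = 1.6432
  s(V) = √(2.2) = 1.4832

Step 3 — r_{ij} = s_{ij} / (s_i · s_j):
  r[U,U] = 1 (diagonal).
  r[U,V] = 0.2 / (1.6432 · 1.4832) = 0.2 / 2.4372 = 0.0821
  r[V,V] = 1 (diagonal).

R is symmetric with unit diagonal. Assembling:

R = [[1, 0.0821],
 [0.0821, 1]]


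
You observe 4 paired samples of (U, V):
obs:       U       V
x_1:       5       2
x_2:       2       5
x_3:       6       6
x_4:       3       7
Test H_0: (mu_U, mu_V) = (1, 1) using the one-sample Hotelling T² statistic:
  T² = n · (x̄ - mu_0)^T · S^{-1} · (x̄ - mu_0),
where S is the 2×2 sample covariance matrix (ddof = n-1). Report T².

Step 1 — sample mean vector:
  mean(U) = (5 + 2 + 6 + 3) / 4 = 16/4 = 4
  mean(V) = (2 + 5 + 6 + 7) / 4 = 20/4 = 5
  x̄ = (4, 5),  deviation x̄ - mu_0 = (4, 5) - (1, 1) = (3, 4).

Step 2 — sample covariance matrix, S[i,j] = (1/(n-1)) · Σ_k (x_{k,i} - mean_i) · (x_{k,j} - mean_j), divisor n-1 = 3:
  S[U,U] = ((1)·(1) + (-2)·(-2) + (2)·(2) + (-1)·(-1)) / 3 = 10/3 = 3.3333
  S[U,V] = ((1)·(-3) + (-2)·(0) + (2)·(1) + (-1)·(2)) / 3 = -3/3 = -1
  S[V,V] = ((-3)·(-3) + (0)·(0) + (1)·(1) + (2)·(2)) / 3 = 14/3 = 4.6667
  S = [[3.3333, -1],
 [-1, 4.6667]].

Step 3 — invert S. det(S) = 3.3333·4.6667 - (-1)² = 14.5556.
  S^{-1} = (1/det) · [[d, -b], [-b, a]] = [[0.3206, 0.0687],
 [0.0687, 0.229]].

Step 4 — quadratic form (x̄ - mu_0)^T · S^{-1} · (x̄ - mu_0):
  S^{-1} · (x̄ - mu_0) = (1.2366, 1.1221),
  (x̄ - mu_0)^T · [...] = (3)·(1.2366) + (4)·(1.1221) = 8.1985.

Step 5 — scale by n: T² = 4 · 8.1985 = 32.7939.

T² ≈ 32.7939


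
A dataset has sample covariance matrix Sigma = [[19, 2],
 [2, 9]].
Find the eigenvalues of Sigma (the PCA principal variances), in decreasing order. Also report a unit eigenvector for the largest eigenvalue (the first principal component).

Step 1 — characteristic polynomial of 2×2 Sigma:
  det(Sigma - λI) = λ² - trace · λ + det = 0.
  trace = 19 + 9 = 28, det = 19·9 - (2)² = 167.
Step 2 — discriminant:
  Δ = trace² - 4·det = 784 - 668 = 116.
Step 3 — eigenvalues:
  λ = (trace ± √Δ)/2 = (28 ± 10.7703)/2,
  λ_1 = 19.3852,  λ_2 = 8.6148.

Step 4 — unit eigenvector for λ_1: solve (Sigma - λ_1 I)v = 0. First row:
  (19 - 19.3852)·v_x + (2)·v_y = 0, i.e. (-0.3852)·v_x + (2)·v_y = 0,
  so v ∝ (b, λ_1 - a) = (2, 0.3852) = u.
  ||u|| = √((2)² + (0.3852)²) = √(4.1484) ≈ 2.0368,
  v_1 = u/||u|| ≈ (0.982, 0.1891) (||v_1|| = 1).

λ_1 = 19.3852,  λ_2 = 8.6148;  v_1 ≈ (0.982, 0.1891)


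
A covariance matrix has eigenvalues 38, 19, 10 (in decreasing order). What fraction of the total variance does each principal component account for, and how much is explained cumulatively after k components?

Step 1 — total variance = trace(Sigma) = Σ λ_i = 38 + 19 + 10 = 67.

Step 2 — fraction explained by component i = λ_i / Σ λ:
  PC1: 38/67 = 0.5672
  PC2: 19/67 = 0.2836
  PC3: 10/67 = 0.1493

Step 3 — cumulative fraction after k components = (λ_1 + ... + λ_k) / Σ λ:
  k = 1: 38/67 = 0.5672
  k = 2: (38 + 19)/67 = 57/67 = 0.8507
  k = 3: (38 + 19 + 10)/67 = 67/67 = 1

Summary (fraction, with percent):

explained: PC1 0.5672 (56.72%), PC2 0.2836 (28.36%), PC3 0.1493 (14.93%);  cumulative: 0.5672, 0.8507, 1


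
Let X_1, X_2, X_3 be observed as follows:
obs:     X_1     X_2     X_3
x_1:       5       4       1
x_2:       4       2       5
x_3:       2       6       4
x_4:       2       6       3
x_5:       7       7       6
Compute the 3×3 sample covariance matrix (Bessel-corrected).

Step 1 — column means:
  mean(X_1) = (5 + 4 + 2 + 2 + 7) / 5 = 20/5 = 4
  mean(X_2) = (4 + 2 + 6 + 6 + 7) / 5 = 25/5 = 5
  mean(X_3) = (1 + 5 + 4 + 3 + 6) / 5 = 19/5 = 3.8

Step 2 — sample covariance S[i,j] = (1/(n-1)) · Σ_k (x_{k,i} - mean_i) · (x_{k,j} - mean_j), with n-1 = 4.
  S[X_1,X_1] = ((1)·(1) + (0)·(0) + (-2)·(-2) + (-2)·(-2) + (3)·(3)) / 4 = 18/4 = 4.5
  S[X_1,X_2] = ((1)·(-1) + (0)·(-3) + (-2)·(1) + (-2)·(1) + (3)·(2)) / 4 = 1/4 = 0.25
  S[X_1,X_3] = ((1)·(-2.8) + (0)·(1.2) + (-2)·(0.2) + (-2)·(-0.8) + (3)·(2.2)) / 4 = 5/4 = 1.25
  S[X_2,X_2] = ((-1)·(-1) + (-3)·(-3) + (1)·(1) + (1)·(1) + (2)·(2)) / 4 = 16/4 = 4
  S[X_2,X_3] = ((-1)·(-2.8) + (-3)·(1.2) + (1)·(0.2) + (1)·(-0.8) + (2)·(2.2)) / 4 = 3/4 = 0.75
  S[X_3,X_3] = ((-2.8)·(-2.8) + (1.2)·(1.2) + (0.2)·(0.2) + (-0.8)·(-0.8) + (2.2)·(2.2)) / 4 = 14.8/4 = 3.7

S is symmetric (S[j,i] = S[i,j]). Assembling:

S = [[4.5, 0.25, 1.25],
 [0.25, 4, 0.75],
 [1.25, 0.75, 3.7]]


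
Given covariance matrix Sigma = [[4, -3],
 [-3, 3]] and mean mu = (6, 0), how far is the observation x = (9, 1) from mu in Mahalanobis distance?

Step 1 — centre the observation: (x - mu) = (3, 1).

Step 2 — invert Sigma. det(Sigma) = 4·3 - (-3)² = 3.
  Sigma^{-1} = (1/det) · [[d, -b], [-b, a]] = [[1, 1],
 [1, 1.3333]].

Step 3 — form the quadratic (x - mu)^T · Sigma^{-1} · (x - mu):
  Sigma^{-1} · (x - mu) = (4, 4.3333).
  (x - mu)^T · [Sigma^{-1} · (x - mu)] = (3)·(4) + (1)·(4.3333) = 16.3333.

Step 4 — take square root: d = √(16.3333) ≈ 4.0415.

d(x, mu) = √(16.3333) ≈ 4.0415


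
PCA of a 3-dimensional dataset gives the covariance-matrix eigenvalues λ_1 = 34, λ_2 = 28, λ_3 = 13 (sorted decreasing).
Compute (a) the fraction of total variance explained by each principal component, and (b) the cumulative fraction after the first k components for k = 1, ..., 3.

Step 1 — total variance = trace(Sigma) = Σ λ_i = 34 + 28 + 13 = 75.

Step 2 — fraction explained by component i = λ_i / Σ λ:
  PC1: 34/75 = 0.4533
  PC2: 28/75 = 0.3733
  PC3: 13/75 = 0.1733

Step 3 — cumulative fraction after k components = (λ_1 + ... + λ_k) / Σ λ:
  k = 1: 34/75 = 0.4533
  k = 2: (34 + 28)/75 = 62/75 = 0.8267
  k = 3: (34 + 28 + 13)/75 = 75/75 = 1

Summary (fraction, with percent):

explained: PC1 0.4533 (45.33%), PC2 0.3733 (37.33%), PC3 0.1733 (17.33%);  cumulative: 0.4533, 0.8267, 1


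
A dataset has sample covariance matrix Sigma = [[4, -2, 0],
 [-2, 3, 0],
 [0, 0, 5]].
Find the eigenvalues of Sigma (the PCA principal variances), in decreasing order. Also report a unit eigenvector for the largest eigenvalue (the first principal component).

Step 1 — characteristic polynomial p(λ) = det(λI - Sigma) = λ³ - tr·λ² + c_1·λ - det, where tr = trace, c_1 = sum of the principal 2×2 minors, det = det(Sigma):
  tr = 4 + 3 + 5 = 12,
  c_1 = (4·3 - (-2)²) + (4·5 - (0)²) + (3·5 - (0)²) = 8 + 20 + 15 = 43,
  det = 4·(3·5 - (0)²) - (-2)·((-2)·5 - (0)·(0)) + (0)·((-2)·(0) - 3·(0)) = 4·(15) - (-2)·(-10) + (0)·(0) = 40.
  So p(λ) = λ³ - 12λ² + 43λ - 40.
Step 2 — look for an integer root (rational root theorem: any rational root is an integer divisor of 40). Testing λ = 5:
  p(5) = 125 - 300 + 215 - 40 = 0  ✓
  Dividing out (λ - 5): p(λ) = (λ - 5)(λ² - 7λ + 8).
Step 3 — remaining eigenvalues from the quadratic λ² - 7λ + 8 = 0:
  Δ = 7² - 4·8 = 49 - 32 = 17,  λ = (7 ± √17)/2 = (7 ± 4.1231)/2 ≈ 5.5616 or 1.4384.
  Sorted: λ_1 = 5.5616,  λ_2 = 5,  λ_3 = 1.4384  (check: sum = 12 = tr ✓).

Step 4 — unit eigenvector for λ_1 ≈ 5.5616: v spans the null space of (Sigma - λ_1 I), whose rows are
  r_1 = (-1.5616, -2, 0),  r_2 = (-2, -2.5616, 0),  r_3 = (0, 0, -0.5616).
  v is orthogonal to every row, so take v ∝ r_1 × r_3 = ((-2)·(-0.5616) - (0)·(0), (0)·(0) - (-1.5616)·(-0.5616), (-1.5616)·(0) - (-2)·(0)) ≈ (1.1231, -0.8769, 0).
  Let u = (1.1231, -0.8769, 0).
  ||u|| = √((1.1231)² + (-0.8769)² + (0)²) = √(2.0303) ≈ 1.4249,  v_1 = u/||u|| ≈ (0.7882, -0.6154, 0) (||v_1|| = 1).

λ_1 = 5.5616,  λ_2 = 5,  λ_3 = 1.4384;  v_1 ≈ (0.7882, -0.6154, 0)


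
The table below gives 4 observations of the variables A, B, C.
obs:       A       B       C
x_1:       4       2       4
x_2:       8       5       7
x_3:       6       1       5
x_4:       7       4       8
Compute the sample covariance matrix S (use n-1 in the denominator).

Step 1 — column means:
  mean(A) = (4 + 8 + 6 + 7) / 4 = 25/4 = 6.25
  mean(B) = (2 + 5 + 1 + 4) / 4 = 12/4 = 3
  mean(C) = (4 + 7 + 5 + 8) / 4 = 24/4 = 6

Step 2 — sample covariance S[i,j] = (1/(n-1)) · Σ_k (x_{k,i} - mean_i) · (x_{k,j} - mean_j), with n-1 = 3.
  S[A,A] = ((-2.25)·(-2.25) + (1.75)·(1.75) + (-0.25)·(-0.25) + (0.75)·(0.75)) / 3 = 8.75/3 = 2.9167
  S[A,B] = ((-2.25)·(-1) + (1.75)·(2) + (-0.25)·(-2) + (0.75)·(1)) / 3 = 7/3 = 2.3333
  S[A,C] = ((-2.25)·(-2) + (1.75)·(1) + (-0.25)·(-1) + (0.75)·(2)) / 3 = 8/3 = 2.6667
  S[B,B] = ((-1)·(-1) + (2)·(2) + (-2)·(-2) + (1)·(1)) / 3 = 10/3 = 3.3333
  S[B,C] = ((-1)·(-2) + (2)·(1) + (-2)·(-1) + (1)·(2)) / 3 = 8/3 = 2.6667
  S[C,C] = ((-2)·(-2) + (1)·(1) + (-1)·(-1) + (2)·(2)) / 3 = 10/3 = 3.3333

S is symmetric (S[j,i] = S[i,j]). Assembling:

S = [[2.9167, 2.3333, 2.6667],
 [2.3333, 3.3333, 2.6667],
 [2.6667, 2.6667, 3.3333]]


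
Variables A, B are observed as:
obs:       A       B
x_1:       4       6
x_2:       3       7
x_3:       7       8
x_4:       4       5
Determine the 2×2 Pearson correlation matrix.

Step 1 — column means:
  mean(A) = (4 + 3 + 7 + 4) / 4 = 18/4 = 4.5
  mean(B) = (6 + 7 + 8 + 5) / 4 = 26/4 = 6.5

Step 2 — sample variances and covariances s[i,j] = (1/(n-1)) · Σ_k (x_{k,i} - mean_i) · (x_{k,j} - mean_j), with n-1 = 3:
  s[A,A] = ((-0.5)·(-0.5) + (-1.5)·(-1.5) + (2.5)·(2.5) + (-0.5)·(-0.5)) / 3 = 9/3 = 3
  s[A,B] = ((-0.5)·(-0.5) + (-1.5)·(0.5) + (2.5)·(1.5) + (-0.5)·(-1.5)) / 3 = 4/3 = 1.3333
  s[B,B] = ((-0.5)·(-0.5) + (0.5)·(0.5) + (1.5)·(1.5) + (-1.5)·(-1.5)) / 3 = 5/3 = 1.6667
  Sample standard deviations s_i = √(s[i,i]):
  s(A) = √(3) = 1.7321
  s(B) = √(1.6667) = 1.291

Step 3 — r_{ij} = s_{ij} / (s_i · s_j):
  r[A,A] = 1 (diagonal).
  r[A,B] = 1.3333 / (1.7321 · 1.291) = 1.3333 / 2.2361 = 0.5963
  r[B,B] = 1 (diagonal).

R is symmetric with unit diagonal. Assembling:

R = [[1, 0.5963],
 [0.5963, 1]]


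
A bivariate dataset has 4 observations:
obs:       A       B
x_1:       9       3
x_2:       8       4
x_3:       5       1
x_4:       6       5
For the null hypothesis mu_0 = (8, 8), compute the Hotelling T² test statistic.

Step 1 — sample mean vector:
  mean(A) = (9 + 8 + 5 + 6) / 4 = 28/4 = 7
  mean(B) = (3 + 4 + 1 + 5) / 4 = 13/4 = 3.25
  x̄ = (7, 3.25),  deviation x̄ - mu_0 = (7, 3.25) - (8, 8) = (-1, -4.75).

Step 2 — sample covariance matrix, S[i,j] = (1/(n-1)) · Σ_k (x_{k,i} - mean_i) · (x_{k,j} - mean_j), divisor n-1 = 3:
  S[A,A] = ((2)·(2) + (1)·(1) + (-2)·(-2) + (-1)·(-1)) / 3 = 10/3 = 3.3333
  S[A,B] = ((2)·(-0.25) + (1)·(0.75) + (-2)·(-2.25) + (-1)·(1.75)) / 3 = 3/3 = 1
  S[B,B] = ((-0.25)·(-0.25) + (0.75)·(0.75) + (-2.25)·(-2.25) + (1.75)·(1.75)) / 3 = 8.75/3 = 2.9167
  S = [[3.3333, 1],
 [1, 2.9167]].

Step 3 — invert S. det(S) = 3.3333·2.9167 - (1)² = 8.7222.
  S^{-1} = (1/det) · [[d, -b], [-b, a]] = [[0.3344, -0.1146],
 [-0.1146, 0.3822]].

Step 4 — quadratic form (x̄ - mu_0)^T · S^{-1} · (x̄ - mu_0):
  S^{-1} · (x̄ - mu_0) = (0.2102, -1.7006),
  (x̄ - mu_0)^T · [...] = (-1)·(0.2102) + (-4.75)·(-1.7006) = 7.8678.

Step 5 — scale by n: T² = 4 · 7.8678 = 31.4713.

T² ≈ 31.4713


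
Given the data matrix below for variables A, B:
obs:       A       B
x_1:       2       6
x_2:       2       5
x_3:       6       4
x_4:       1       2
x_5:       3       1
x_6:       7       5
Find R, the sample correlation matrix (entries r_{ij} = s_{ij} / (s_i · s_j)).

Step 1 — column means:
  mean(A) = (2 + 2 + 6 + 1 + 3 + 7) / 6 = 21/6 = 3.5
  mean(B) = (6 + 5 + 4 + 2 + 1 + 5) / 6 = 23/6 = 3.8333

Step 2 — sample variances and covariances s[i,j] = (1/(n-1)) · Σ_k (x_{k,i} - mean_i) · (x_{k,j} - mean_j), with n-1 = 5:
  s[A,A] = ((-1.5)·(-1.5) + (-1.5)·(-1.5) + (2.5)·(2.5) + (-2.5)·(-2.5) + (-0.5)·(-0.5) + (3.5)·(3.5)) / 5 = 29.5/5 = 5.9
  s[A,B] = ((-1.5)·(2.1667) + (-1.5)·(1.1667) + (2.5)·(0.1667) + (-2.5)·(-1.8333) + (-0.5)·(-2.8333) + (3.5)·(1.1667)) / 5 = 5.5/5 = 1.1
  s[B,B] = ((2.1667)·(2.1667) + (1.1667)·(1.1667) + (0.1667)·(0.1667) + (-1.8333)·(-1.8333) + (-2.8333)·(-2.8333) + (1.1667)·(1.1667)) / 5 = 18.8333/5 = 3.7667
  Sample standard deviations s_i = √(s[i,i]):
  s(A) = √(5.9) = 2.429
  s(B) = √(3.7667) = 1.9408

Step 3 — r_{ij} = s_{ij} / (s_i · s_j):
  r[A,A] = 1 (diagonal).
  r[A,B] = 1.1 / (2.429 · 1.9408) = 1.1 / 4.7142 = 0.2333
  r[B,B] = 1 (diagonal).

R is symmetric with unit diagonal. Assembling:

R = [[1, 0.2333],
 [0.2333, 1]]


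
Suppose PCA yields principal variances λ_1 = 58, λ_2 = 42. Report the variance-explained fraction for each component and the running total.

Step 1 — total variance = trace(Sigma) = Σ λ_i = 58 + 42 = 100.

Step 2 — fraction explained by component i = λ_i / Σ λ:
  PC1: 58/100 = 0.58
  PC2: 42/100 = 0.42

Step 3 — cumulative fraction after k components = (λ_1 + ... + λ_k) / Σ λ:
  k = 1: 58/100 = 0.58
  k = 2: (58 + 42)/100 = 100/100 = 1

Summary (fraction, with percent):

explained: PC1 0.58 (58%), PC2 0.42 (42%);  cumulative: 0.58, 1


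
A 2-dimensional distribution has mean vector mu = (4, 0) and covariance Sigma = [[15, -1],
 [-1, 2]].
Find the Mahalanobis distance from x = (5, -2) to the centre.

Step 1 — centre the observation: (x - mu) = (1, -2).

Step 2 — invert Sigma. det(Sigma) = 15·2 - (-1)² = 29.
  Sigma^{-1} = (1/det) · [[d, -b], [-b, a]] = [[0.069, 0.0345],
 [0.0345, 0.5172]].

Step 3 — form the quadratic (x - mu)^T · Sigma^{-1} · (x - mu):
  Sigma^{-1} · (x - mu) = (0, -1).
  (x - mu)^T · [Sigma^{-1} · (x - mu)] = (1)·(0) + (-2)·(-1) = 2.

Step 4 — take square root: d = √(2) ≈ 1.4142.

d(x, mu) = √(2) ≈ 1.4142


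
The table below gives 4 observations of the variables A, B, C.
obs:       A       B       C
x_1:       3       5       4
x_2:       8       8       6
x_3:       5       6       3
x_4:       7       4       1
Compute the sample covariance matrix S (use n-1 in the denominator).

Step 1 — column means:
  mean(A) = (3 + 8 + 5 + 7) / 4 = 23/4 = 5.75
  mean(B) = (5 + 8 + 6 + 4) / 4 = 23/4 = 5.75
  mean(C) = (4 + 6 + 3 + 1) / 4 = 14/4 = 3.5

Step 2 — sample covariance S[i,j] = (1/(n-1)) · Σ_k (x_{k,i} - mean_i) · (x_{k,j} - mean_j), with n-1 = 3.
  S[A,A] = ((-2.75)·(-2.75) + (2.25)·(2.25) + (-0.75)·(-0.75) + (1.25)·(1.25)) / 3 = 14.75/3 = 4.9167
  S[A,B] = ((-2.75)·(-0.75) + (2.25)·(2.25) + (-0.75)·(0.25) + (1.25)·(-1.75)) / 3 = 4.75/3 = 1.5833
  S[A,C] = ((-2.75)·(0.5) + (2.25)·(2.5) + (-0.75)·(-0.5) + (1.25)·(-2.5)) / 3 = 1.5/3 = 0.5
  S[B,B] = ((-0.75)·(-0.75) + (2.25)·(2.25) + (0.25)·(0.25) + (-1.75)·(-1.75)) / 3 = 8.75/3 = 2.9167
  S[B,C] = ((-0.75)·(0.5) + (2.25)·(2.5) + (0.25)·(-0.5) + (-1.75)·(-2.5)) / 3 = 9.5/3 = 3.1667
  S[C,C] = ((0.5)·(0.5) + (2.5)·(2.5) + (-0.5)·(-0.5) + (-2.5)·(-2.5)) / 3 = 13/3 = 4.3333

S is symmetric (S[j,i] = S[i,j]). Assembling:

S = [[4.9167, 1.5833, 0.5],
 [1.5833, 2.9167, 3.1667],
 [0.5, 3.1667, 4.3333]]


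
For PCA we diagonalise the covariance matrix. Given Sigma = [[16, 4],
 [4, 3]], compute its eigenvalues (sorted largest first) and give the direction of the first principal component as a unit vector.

Step 1 — characteristic polynomial of 2×2 Sigma:
  det(Sigma - λI) = λ² - trace · λ + det = 0.
  trace = 16 + 3 = 19, det = 16·3 - (4)² = 32.
Step 2 — discriminant:
  Δ = trace² - 4·det = 361 - 128 = 233.
Step 3 — eigenvalues:
  λ = (trace ± √Δ)/2 = (19 ± 15.2643)/2,
  λ_1 = 17.1322,  λ_2 = 1.8678.

Step 4 — unit eigenvector for λ_1: solve (Sigma - λ_1 I)v = 0. First row:
  (16 - 17.1322)·v_x + (4)·v_y = 0, i.e. (-1.1322)·v_x + (4)·v_y = 0,
  so v ∝ (b, λ_1 - a) = (4, 1.1322) = u.
  ||u|| = √((4)² + (1.1322)²) = √(17.2818) ≈ 4.1571,
  v_1 = u/||u|| ≈ (0.9622, 0.2723) (||v_1|| = 1).

λ_1 = 17.1322,  λ_2 = 1.8678;  v_1 ≈ (0.9622, 0.2723)
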